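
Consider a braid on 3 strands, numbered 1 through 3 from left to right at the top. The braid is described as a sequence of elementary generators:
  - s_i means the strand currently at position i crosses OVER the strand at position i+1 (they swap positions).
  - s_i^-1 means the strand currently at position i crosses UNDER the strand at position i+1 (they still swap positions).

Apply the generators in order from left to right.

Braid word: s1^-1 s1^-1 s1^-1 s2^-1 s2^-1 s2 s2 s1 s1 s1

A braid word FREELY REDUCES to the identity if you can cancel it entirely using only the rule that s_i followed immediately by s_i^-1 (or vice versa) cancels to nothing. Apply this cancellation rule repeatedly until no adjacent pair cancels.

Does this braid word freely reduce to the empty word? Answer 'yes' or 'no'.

Answer: yes

Derivation:
Gen 1 (s1^-1): push. Stack: [s1^-1]
Gen 2 (s1^-1): push. Stack: [s1^-1 s1^-1]
Gen 3 (s1^-1): push. Stack: [s1^-1 s1^-1 s1^-1]
Gen 4 (s2^-1): push. Stack: [s1^-1 s1^-1 s1^-1 s2^-1]
Gen 5 (s2^-1): push. Stack: [s1^-1 s1^-1 s1^-1 s2^-1 s2^-1]
Gen 6 (s2): cancels prior s2^-1. Stack: [s1^-1 s1^-1 s1^-1 s2^-1]
Gen 7 (s2): cancels prior s2^-1. Stack: [s1^-1 s1^-1 s1^-1]
Gen 8 (s1): cancels prior s1^-1. Stack: [s1^-1 s1^-1]
Gen 9 (s1): cancels prior s1^-1. Stack: [s1^-1]
Gen 10 (s1): cancels prior s1^-1. Stack: []
Reduced word: (empty)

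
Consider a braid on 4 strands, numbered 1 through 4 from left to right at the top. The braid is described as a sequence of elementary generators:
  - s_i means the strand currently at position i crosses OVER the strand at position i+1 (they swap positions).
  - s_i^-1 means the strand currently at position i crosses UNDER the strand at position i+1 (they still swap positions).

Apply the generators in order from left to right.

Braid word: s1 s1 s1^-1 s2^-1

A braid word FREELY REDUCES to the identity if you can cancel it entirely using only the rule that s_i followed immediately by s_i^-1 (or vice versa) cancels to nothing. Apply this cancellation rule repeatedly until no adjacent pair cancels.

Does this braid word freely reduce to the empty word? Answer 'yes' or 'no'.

Answer: no

Derivation:
Gen 1 (s1): push. Stack: [s1]
Gen 2 (s1): push. Stack: [s1 s1]
Gen 3 (s1^-1): cancels prior s1. Stack: [s1]
Gen 4 (s2^-1): push. Stack: [s1 s2^-1]
Reduced word: s1 s2^-1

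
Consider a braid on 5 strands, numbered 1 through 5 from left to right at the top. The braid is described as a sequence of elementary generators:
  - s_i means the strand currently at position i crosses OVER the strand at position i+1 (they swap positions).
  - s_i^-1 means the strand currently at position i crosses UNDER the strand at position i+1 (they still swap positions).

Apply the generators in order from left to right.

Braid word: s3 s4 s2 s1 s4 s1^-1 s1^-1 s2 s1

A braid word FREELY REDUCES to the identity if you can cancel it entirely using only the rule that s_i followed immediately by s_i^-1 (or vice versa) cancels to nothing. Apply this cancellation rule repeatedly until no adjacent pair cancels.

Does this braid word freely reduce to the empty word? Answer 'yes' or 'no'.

Answer: no

Derivation:
Gen 1 (s3): push. Stack: [s3]
Gen 2 (s4): push. Stack: [s3 s4]
Gen 3 (s2): push. Stack: [s3 s4 s2]
Gen 4 (s1): push. Stack: [s3 s4 s2 s1]
Gen 5 (s4): push. Stack: [s3 s4 s2 s1 s4]
Gen 6 (s1^-1): push. Stack: [s3 s4 s2 s1 s4 s1^-1]
Gen 7 (s1^-1): push. Stack: [s3 s4 s2 s1 s4 s1^-1 s1^-1]
Gen 8 (s2): push. Stack: [s3 s4 s2 s1 s4 s1^-1 s1^-1 s2]
Gen 9 (s1): push. Stack: [s3 s4 s2 s1 s4 s1^-1 s1^-1 s2 s1]
Reduced word: s3 s4 s2 s1 s4 s1^-1 s1^-1 s2 s1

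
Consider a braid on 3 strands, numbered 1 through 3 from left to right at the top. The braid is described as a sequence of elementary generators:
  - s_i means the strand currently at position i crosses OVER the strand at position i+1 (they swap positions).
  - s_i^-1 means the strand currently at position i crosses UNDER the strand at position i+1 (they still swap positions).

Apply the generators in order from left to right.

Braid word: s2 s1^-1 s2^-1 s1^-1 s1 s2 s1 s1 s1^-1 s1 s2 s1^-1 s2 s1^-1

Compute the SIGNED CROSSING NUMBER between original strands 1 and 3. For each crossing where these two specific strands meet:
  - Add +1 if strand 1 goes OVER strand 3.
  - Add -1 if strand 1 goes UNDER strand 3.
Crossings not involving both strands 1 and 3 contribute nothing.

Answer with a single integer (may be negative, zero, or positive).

Answer: 0

Derivation:
Gen 1: crossing 2x3. Both 1&3? no. Sum: 0
Gen 2: 1 under 3. Both 1&3? yes. Contrib: -1. Sum: -1
Gen 3: crossing 1x2. Both 1&3? no. Sum: -1
Gen 4: crossing 3x2. Both 1&3? no. Sum: -1
Gen 5: crossing 2x3. Both 1&3? no. Sum: -1
Gen 6: crossing 2x1. Both 1&3? no. Sum: -1
Gen 7: 3 over 1. Both 1&3? yes. Contrib: -1. Sum: -2
Gen 8: 1 over 3. Both 1&3? yes. Contrib: +1. Sum: -1
Gen 9: 3 under 1. Both 1&3? yes. Contrib: +1. Sum: 0
Gen 10: 1 over 3. Both 1&3? yes. Contrib: +1. Sum: 1
Gen 11: crossing 1x2. Both 1&3? no. Sum: 1
Gen 12: crossing 3x2. Both 1&3? no. Sum: 1
Gen 13: 3 over 1. Both 1&3? yes. Contrib: -1. Sum: 0
Gen 14: crossing 2x1. Both 1&3? no. Sum: 0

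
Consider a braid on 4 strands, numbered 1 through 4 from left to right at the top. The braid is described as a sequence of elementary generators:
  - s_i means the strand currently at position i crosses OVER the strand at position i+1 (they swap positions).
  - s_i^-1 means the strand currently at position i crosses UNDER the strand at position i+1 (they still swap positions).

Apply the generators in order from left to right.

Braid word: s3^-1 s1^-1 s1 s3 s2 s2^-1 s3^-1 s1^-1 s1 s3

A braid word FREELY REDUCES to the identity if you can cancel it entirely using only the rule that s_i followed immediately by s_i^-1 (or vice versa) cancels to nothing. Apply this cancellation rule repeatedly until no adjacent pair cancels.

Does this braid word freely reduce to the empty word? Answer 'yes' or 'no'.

Answer: yes

Derivation:
Gen 1 (s3^-1): push. Stack: [s3^-1]
Gen 2 (s1^-1): push. Stack: [s3^-1 s1^-1]
Gen 3 (s1): cancels prior s1^-1. Stack: [s3^-1]
Gen 4 (s3): cancels prior s3^-1. Stack: []
Gen 5 (s2): push. Stack: [s2]
Gen 6 (s2^-1): cancels prior s2. Stack: []
Gen 7 (s3^-1): push. Stack: [s3^-1]
Gen 8 (s1^-1): push. Stack: [s3^-1 s1^-1]
Gen 9 (s1): cancels prior s1^-1. Stack: [s3^-1]
Gen 10 (s3): cancels prior s3^-1. Stack: []
Reduced word: (empty)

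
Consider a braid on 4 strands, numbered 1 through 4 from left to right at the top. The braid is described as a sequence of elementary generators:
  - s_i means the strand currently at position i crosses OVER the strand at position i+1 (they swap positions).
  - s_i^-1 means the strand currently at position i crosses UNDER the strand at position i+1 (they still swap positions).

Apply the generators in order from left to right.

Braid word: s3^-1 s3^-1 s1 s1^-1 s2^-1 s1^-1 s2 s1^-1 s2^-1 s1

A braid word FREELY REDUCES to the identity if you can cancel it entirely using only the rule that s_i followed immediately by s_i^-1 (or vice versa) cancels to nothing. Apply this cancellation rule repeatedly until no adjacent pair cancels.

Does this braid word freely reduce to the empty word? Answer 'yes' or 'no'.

Answer: no

Derivation:
Gen 1 (s3^-1): push. Stack: [s3^-1]
Gen 2 (s3^-1): push. Stack: [s3^-1 s3^-1]
Gen 3 (s1): push. Stack: [s3^-1 s3^-1 s1]
Gen 4 (s1^-1): cancels prior s1. Stack: [s3^-1 s3^-1]
Gen 5 (s2^-1): push. Stack: [s3^-1 s3^-1 s2^-1]
Gen 6 (s1^-1): push. Stack: [s3^-1 s3^-1 s2^-1 s1^-1]
Gen 7 (s2): push. Stack: [s3^-1 s3^-1 s2^-1 s1^-1 s2]
Gen 8 (s1^-1): push. Stack: [s3^-1 s3^-1 s2^-1 s1^-1 s2 s1^-1]
Gen 9 (s2^-1): push. Stack: [s3^-1 s3^-1 s2^-1 s1^-1 s2 s1^-1 s2^-1]
Gen 10 (s1): push. Stack: [s3^-1 s3^-1 s2^-1 s1^-1 s2 s1^-1 s2^-1 s1]
Reduced word: s3^-1 s3^-1 s2^-1 s1^-1 s2 s1^-1 s2^-1 s1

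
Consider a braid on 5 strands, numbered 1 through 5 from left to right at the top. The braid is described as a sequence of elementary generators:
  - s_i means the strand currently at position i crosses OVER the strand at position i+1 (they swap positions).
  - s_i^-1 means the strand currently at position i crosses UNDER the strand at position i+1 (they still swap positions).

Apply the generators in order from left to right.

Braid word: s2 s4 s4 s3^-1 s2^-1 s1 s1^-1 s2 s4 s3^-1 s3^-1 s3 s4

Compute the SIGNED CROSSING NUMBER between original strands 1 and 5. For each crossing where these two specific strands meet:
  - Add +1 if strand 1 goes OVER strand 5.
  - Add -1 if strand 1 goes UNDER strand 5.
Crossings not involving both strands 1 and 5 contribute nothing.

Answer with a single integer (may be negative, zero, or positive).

Gen 1: crossing 2x3. Both 1&5? no. Sum: 0
Gen 2: crossing 4x5. Both 1&5? no. Sum: 0
Gen 3: crossing 5x4. Both 1&5? no. Sum: 0
Gen 4: crossing 2x4. Both 1&5? no. Sum: 0
Gen 5: crossing 3x4. Both 1&5? no. Sum: 0
Gen 6: crossing 1x4. Both 1&5? no. Sum: 0
Gen 7: crossing 4x1. Both 1&5? no. Sum: 0
Gen 8: crossing 4x3. Both 1&5? no. Sum: 0
Gen 9: crossing 2x5. Both 1&5? no. Sum: 0
Gen 10: crossing 4x5. Both 1&5? no. Sum: 0
Gen 11: crossing 5x4. Both 1&5? no. Sum: 0
Gen 12: crossing 4x5. Both 1&5? no. Sum: 0
Gen 13: crossing 4x2. Both 1&5? no. Sum: 0

Answer: 0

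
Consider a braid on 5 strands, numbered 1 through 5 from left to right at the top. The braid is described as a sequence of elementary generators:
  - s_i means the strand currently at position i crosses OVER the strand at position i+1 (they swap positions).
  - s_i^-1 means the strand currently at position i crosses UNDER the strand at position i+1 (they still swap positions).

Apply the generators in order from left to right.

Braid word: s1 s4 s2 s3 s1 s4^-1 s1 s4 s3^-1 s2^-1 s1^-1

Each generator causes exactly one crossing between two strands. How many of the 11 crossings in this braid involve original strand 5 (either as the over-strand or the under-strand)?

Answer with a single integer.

Answer: 3

Derivation:
Gen 1: crossing 1x2. Involves strand 5? no. Count so far: 0
Gen 2: crossing 4x5. Involves strand 5? yes. Count so far: 1
Gen 3: crossing 1x3. Involves strand 5? no. Count so far: 1
Gen 4: crossing 1x5. Involves strand 5? yes. Count so far: 2
Gen 5: crossing 2x3. Involves strand 5? no. Count so far: 2
Gen 6: crossing 1x4. Involves strand 5? no. Count so far: 2
Gen 7: crossing 3x2. Involves strand 5? no. Count so far: 2
Gen 8: crossing 4x1. Involves strand 5? no. Count so far: 2
Gen 9: crossing 5x1. Involves strand 5? yes. Count so far: 3
Gen 10: crossing 3x1. Involves strand 5? no. Count so far: 3
Gen 11: crossing 2x1. Involves strand 5? no. Count so far: 3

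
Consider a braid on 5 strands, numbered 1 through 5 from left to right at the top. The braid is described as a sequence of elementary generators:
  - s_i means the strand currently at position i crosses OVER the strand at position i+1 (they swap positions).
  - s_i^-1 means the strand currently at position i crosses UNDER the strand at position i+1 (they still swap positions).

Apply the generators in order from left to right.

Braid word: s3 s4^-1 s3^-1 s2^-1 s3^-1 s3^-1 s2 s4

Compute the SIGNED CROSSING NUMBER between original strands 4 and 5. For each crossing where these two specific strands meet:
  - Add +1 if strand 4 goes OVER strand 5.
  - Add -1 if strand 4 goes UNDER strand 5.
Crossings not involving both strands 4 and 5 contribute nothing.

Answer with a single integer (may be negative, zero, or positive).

Gen 1: crossing 3x4. Both 4&5? no. Sum: 0
Gen 2: crossing 3x5. Both 4&5? no. Sum: 0
Gen 3: 4 under 5. Both 4&5? yes. Contrib: -1. Sum: -1
Gen 4: crossing 2x5. Both 4&5? no. Sum: -1
Gen 5: crossing 2x4. Both 4&5? no. Sum: -1
Gen 6: crossing 4x2. Both 4&5? no. Sum: -1
Gen 7: crossing 5x2. Both 4&5? no. Sum: -1
Gen 8: crossing 4x3. Both 4&5? no. Sum: -1

Answer: -1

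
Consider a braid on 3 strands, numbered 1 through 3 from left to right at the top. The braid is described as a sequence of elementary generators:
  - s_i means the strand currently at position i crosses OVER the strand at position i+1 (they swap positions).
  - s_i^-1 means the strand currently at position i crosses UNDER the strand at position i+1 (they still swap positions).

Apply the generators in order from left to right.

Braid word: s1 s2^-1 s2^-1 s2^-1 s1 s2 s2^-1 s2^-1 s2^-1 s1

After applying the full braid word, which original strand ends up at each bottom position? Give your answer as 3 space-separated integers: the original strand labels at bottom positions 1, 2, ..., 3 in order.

Gen 1 (s1): strand 1 crosses over strand 2. Perm now: [2 1 3]
Gen 2 (s2^-1): strand 1 crosses under strand 3. Perm now: [2 3 1]
Gen 3 (s2^-1): strand 3 crosses under strand 1. Perm now: [2 1 3]
Gen 4 (s2^-1): strand 1 crosses under strand 3. Perm now: [2 3 1]
Gen 5 (s1): strand 2 crosses over strand 3. Perm now: [3 2 1]
Gen 6 (s2): strand 2 crosses over strand 1. Perm now: [3 1 2]
Gen 7 (s2^-1): strand 1 crosses under strand 2. Perm now: [3 2 1]
Gen 8 (s2^-1): strand 2 crosses under strand 1. Perm now: [3 1 2]
Gen 9 (s2^-1): strand 1 crosses under strand 2. Perm now: [3 2 1]
Gen 10 (s1): strand 3 crosses over strand 2. Perm now: [2 3 1]

Answer: 2 3 1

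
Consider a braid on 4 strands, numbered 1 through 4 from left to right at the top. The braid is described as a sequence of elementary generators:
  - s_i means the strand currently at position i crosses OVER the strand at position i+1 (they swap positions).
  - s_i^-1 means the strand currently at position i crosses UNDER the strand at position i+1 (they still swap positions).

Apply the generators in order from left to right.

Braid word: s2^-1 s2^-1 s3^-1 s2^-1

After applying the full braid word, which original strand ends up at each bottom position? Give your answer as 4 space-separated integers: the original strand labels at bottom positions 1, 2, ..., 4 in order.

Gen 1 (s2^-1): strand 2 crosses under strand 3. Perm now: [1 3 2 4]
Gen 2 (s2^-1): strand 3 crosses under strand 2. Perm now: [1 2 3 4]
Gen 3 (s3^-1): strand 3 crosses under strand 4. Perm now: [1 2 4 3]
Gen 4 (s2^-1): strand 2 crosses under strand 4. Perm now: [1 4 2 3]

Answer: 1 4 2 3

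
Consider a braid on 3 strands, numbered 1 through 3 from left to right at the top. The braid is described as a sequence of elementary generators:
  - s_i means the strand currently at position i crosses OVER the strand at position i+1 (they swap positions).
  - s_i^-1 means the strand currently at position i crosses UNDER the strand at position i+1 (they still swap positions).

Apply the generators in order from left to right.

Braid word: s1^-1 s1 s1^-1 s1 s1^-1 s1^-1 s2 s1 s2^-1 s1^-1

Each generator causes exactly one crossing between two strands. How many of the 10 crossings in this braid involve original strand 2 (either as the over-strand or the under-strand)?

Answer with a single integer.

Gen 1: crossing 1x2. Involves strand 2? yes. Count so far: 1
Gen 2: crossing 2x1. Involves strand 2? yes. Count so far: 2
Gen 3: crossing 1x2. Involves strand 2? yes. Count so far: 3
Gen 4: crossing 2x1. Involves strand 2? yes. Count so far: 4
Gen 5: crossing 1x2. Involves strand 2? yes. Count so far: 5
Gen 6: crossing 2x1. Involves strand 2? yes. Count so far: 6
Gen 7: crossing 2x3. Involves strand 2? yes. Count so far: 7
Gen 8: crossing 1x3. Involves strand 2? no. Count so far: 7
Gen 9: crossing 1x2. Involves strand 2? yes. Count so far: 8
Gen 10: crossing 3x2. Involves strand 2? yes. Count so far: 9

Answer: 9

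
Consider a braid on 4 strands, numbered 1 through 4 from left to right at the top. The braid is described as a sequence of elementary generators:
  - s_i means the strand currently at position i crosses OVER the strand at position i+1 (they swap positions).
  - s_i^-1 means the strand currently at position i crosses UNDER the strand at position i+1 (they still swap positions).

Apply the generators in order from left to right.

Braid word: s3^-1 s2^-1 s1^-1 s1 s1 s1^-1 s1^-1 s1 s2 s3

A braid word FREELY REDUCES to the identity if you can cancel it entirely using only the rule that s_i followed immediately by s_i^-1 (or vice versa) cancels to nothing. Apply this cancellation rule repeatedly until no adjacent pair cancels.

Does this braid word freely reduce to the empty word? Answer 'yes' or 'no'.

Answer: yes

Derivation:
Gen 1 (s3^-1): push. Stack: [s3^-1]
Gen 2 (s2^-1): push. Stack: [s3^-1 s2^-1]
Gen 3 (s1^-1): push. Stack: [s3^-1 s2^-1 s1^-1]
Gen 4 (s1): cancels prior s1^-1. Stack: [s3^-1 s2^-1]
Gen 5 (s1): push. Stack: [s3^-1 s2^-1 s1]
Gen 6 (s1^-1): cancels prior s1. Stack: [s3^-1 s2^-1]
Gen 7 (s1^-1): push. Stack: [s3^-1 s2^-1 s1^-1]
Gen 8 (s1): cancels prior s1^-1. Stack: [s3^-1 s2^-1]
Gen 9 (s2): cancels prior s2^-1. Stack: [s3^-1]
Gen 10 (s3): cancels prior s3^-1. Stack: []
Reduced word: (empty)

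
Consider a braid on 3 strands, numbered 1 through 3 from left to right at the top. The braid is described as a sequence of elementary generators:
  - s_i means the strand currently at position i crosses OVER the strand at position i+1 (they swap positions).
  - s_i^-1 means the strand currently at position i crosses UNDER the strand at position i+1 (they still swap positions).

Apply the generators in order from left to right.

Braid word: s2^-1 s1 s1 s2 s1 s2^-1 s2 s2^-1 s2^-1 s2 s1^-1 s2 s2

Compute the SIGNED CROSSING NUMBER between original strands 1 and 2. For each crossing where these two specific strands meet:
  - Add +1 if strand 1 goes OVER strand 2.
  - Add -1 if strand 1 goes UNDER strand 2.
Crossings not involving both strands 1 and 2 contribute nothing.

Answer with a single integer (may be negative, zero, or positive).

Answer: 1

Derivation:
Gen 1: crossing 2x3. Both 1&2? no. Sum: 0
Gen 2: crossing 1x3. Both 1&2? no. Sum: 0
Gen 3: crossing 3x1. Both 1&2? no. Sum: 0
Gen 4: crossing 3x2. Both 1&2? no. Sum: 0
Gen 5: 1 over 2. Both 1&2? yes. Contrib: +1. Sum: 1
Gen 6: crossing 1x3. Both 1&2? no. Sum: 1
Gen 7: crossing 3x1. Both 1&2? no. Sum: 1
Gen 8: crossing 1x3. Both 1&2? no. Sum: 1
Gen 9: crossing 3x1. Both 1&2? no. Sum: 1
Gen 10: crossing 1x3. Both 1&2? no. Sum: 1
Gen 11: crossing 2x3. Both 1&2? no. Sum: 1
Gen 12: 2 over 1. Both 1&2? yes. Contrib: -1. Sum: 0
Gen 13: 1 over 2. Both 1&2? yes. Contrib: +1. Sum: 1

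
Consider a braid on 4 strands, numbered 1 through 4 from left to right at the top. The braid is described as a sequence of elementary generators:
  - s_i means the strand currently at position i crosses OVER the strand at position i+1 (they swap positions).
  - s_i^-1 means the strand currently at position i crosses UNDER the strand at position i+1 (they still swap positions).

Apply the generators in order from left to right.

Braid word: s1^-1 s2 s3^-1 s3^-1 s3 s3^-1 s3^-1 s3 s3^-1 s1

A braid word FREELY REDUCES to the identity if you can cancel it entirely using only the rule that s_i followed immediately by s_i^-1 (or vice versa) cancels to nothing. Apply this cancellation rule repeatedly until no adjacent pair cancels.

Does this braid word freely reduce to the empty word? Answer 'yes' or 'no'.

Answer: no

Derivation:
Gen 1 (s1^-1): push. Stack: [s1^-1]
Gen 2 (s2): push. Stack: [s1^-1 s2]
Gen 3 (s3^-1): push. Stack: [s1^-1 s2 s3^-1]
Gen 4 (s3^-1): push. Stack: [s1^-1 s2 s3^-1 s3^-1]
Gen 5 (s3): cancels prior s3^-1. Stack: [s1^-1 s2 s3^-1]
Gen 6 (s3^-1): push. Stack: [s1^-1 s2 s3^-1 s3^-1]
Gen 7 (s3^-1): push. Stack: [s1^-1 s2 s3^-1 s3^-1 s3^-1]
Gen 8 (s3): cancels prior s3^-1. Stack: [s1^-1 s2 s3^-1 s3^-1]
Gen 9 (s3^-1): push. Stack: [s1^-1 s2 s3^-1 s3^-1 s3^-1]
Gen 10 (s1): push. Stack: [s1^-1 s2 s3^-1 s3^-1 s3^-1 s1]
Reduced word: s1^-1 s2 s3^-1 s3^-1 s3^-1 s1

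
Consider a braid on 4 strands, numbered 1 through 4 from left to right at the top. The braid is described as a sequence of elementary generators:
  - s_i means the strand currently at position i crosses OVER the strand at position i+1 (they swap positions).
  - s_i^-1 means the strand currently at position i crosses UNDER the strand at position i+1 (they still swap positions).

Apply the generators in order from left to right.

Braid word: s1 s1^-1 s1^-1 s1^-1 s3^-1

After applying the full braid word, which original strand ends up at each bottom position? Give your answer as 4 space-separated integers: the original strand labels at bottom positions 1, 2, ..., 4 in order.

Gen 1 (s1): strand 1 crosses over strand 2. Perm now: [2 1 3 4]
Gen 2 (s1^-1): strand 2 crosses under strand 1. Perm now: [1 2 3 4]
Gen 3 (s1^-1): strand 1 crosses under strand 2. Perm now: [2 1 3 4]
Gen 4 (s1^-1): strand 2 crosses under strand 1. Perm now: [1 2 3 4]
Gen 5 (s3^-1): strand 3 crosses under strand 4. Perm now: [1 2 4 3]

Answer: 1 2 4 3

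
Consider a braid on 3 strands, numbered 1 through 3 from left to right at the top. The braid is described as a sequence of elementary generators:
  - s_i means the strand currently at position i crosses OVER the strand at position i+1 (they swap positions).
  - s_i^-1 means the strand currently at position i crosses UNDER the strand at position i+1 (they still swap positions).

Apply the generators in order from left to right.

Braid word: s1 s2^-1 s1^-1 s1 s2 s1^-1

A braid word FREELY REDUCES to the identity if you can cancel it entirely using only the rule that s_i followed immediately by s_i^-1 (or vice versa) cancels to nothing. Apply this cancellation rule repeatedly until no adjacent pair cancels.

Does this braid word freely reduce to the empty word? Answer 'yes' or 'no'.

Answer: yes

Derivation:
Gen 1 (s1): push. Stack: [s1]
Gen 2 (s2^-1): push. Stack: [s1 s2^-1]
Gen 3 (s1^-1): push. Stack: [s1 s2^-1 s1^-1]
Gen 4 (s1): cancels prior s1^-1. Stack: [s1 s2^-1]
Gen 5 (s2): cancels prior s2^-1. Stack: [s1]
Gen 6 (s1^-1): cancels prior s1. Stack: []
Reduced word: (empty)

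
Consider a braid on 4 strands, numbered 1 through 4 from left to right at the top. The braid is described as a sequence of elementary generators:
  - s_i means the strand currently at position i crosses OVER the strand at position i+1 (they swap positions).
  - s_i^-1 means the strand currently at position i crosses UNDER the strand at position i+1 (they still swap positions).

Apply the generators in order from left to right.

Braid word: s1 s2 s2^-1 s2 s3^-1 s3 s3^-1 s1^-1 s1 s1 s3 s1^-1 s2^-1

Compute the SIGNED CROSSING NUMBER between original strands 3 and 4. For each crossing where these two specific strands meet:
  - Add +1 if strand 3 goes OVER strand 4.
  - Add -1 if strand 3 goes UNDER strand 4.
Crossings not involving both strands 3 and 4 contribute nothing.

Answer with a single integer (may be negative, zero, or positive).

Gen 1: crossing 1x2. Both 3&4? no. Sum: 0
Gen 2: crossing 1x3. Both 3&4? no. Sum: 0
Gen 3: crossing 3x1. Both 3&4? no. Sum: 0
Gen 4: crossing 1x3. Both 3&4? no. Sum: 0
Gen 5: crossing 1x4. Both 3&4? no. Sum: 0
Gen 6: crossing 4x1. Both 3&4? no. Sum: 0
Gen 7: crossing 1x4. Both 3&4? no. Sum: 0
Gen 8: crossing 2x3. Both 3&4? no. Sum: 0
Gen 9: crossing 3x2. Both 3&4? no. Sum: 0
Gen 10: crossing 2x3. Both 3&4? no. Sum: 0
Gen 11: crossing 4x1. Both 3&4? no. Sum: 0
Gen 12: crossing 3x2. Both 3&4? no. Sum: 0
Gen 13: crossing 3x1. Both 3&4? no. Sum: 0

Answer: 0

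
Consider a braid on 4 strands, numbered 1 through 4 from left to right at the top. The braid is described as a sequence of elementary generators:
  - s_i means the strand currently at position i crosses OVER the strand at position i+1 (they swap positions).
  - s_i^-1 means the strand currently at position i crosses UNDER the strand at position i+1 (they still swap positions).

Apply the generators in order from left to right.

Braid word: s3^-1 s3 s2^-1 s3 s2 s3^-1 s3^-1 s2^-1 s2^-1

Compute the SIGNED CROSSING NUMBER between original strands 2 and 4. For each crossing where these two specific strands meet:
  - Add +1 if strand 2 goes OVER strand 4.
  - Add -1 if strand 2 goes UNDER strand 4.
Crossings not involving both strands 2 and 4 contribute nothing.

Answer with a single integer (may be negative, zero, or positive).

Answer: 1

Derivation:
Gen 1: crossing 3x4. Both 2&4? no. Sum: 0
Gen 2: crossing 4x3. Both 2&4? no. Sum: 0
Gen 3: crossing 2x3. Both 2&4? no. Sum: 0
Gen 4: 2 over 4. Both 2&4? yes. Contrib: +1. Sum: 1
Gen 5: crossing 3x4. Both 2&4? no. Sum: 1
Gen 6: crossing 3x2. Both 2&4? no. Sum: 1
Gen 7: crossing 2x3. Both 2&4? no. Sum: 1
Gen 8: crossing 4x3. Both 2&4? no. Sum: 1
Gen 9: crossing 3x4. Both 2&4? no. Sum: 1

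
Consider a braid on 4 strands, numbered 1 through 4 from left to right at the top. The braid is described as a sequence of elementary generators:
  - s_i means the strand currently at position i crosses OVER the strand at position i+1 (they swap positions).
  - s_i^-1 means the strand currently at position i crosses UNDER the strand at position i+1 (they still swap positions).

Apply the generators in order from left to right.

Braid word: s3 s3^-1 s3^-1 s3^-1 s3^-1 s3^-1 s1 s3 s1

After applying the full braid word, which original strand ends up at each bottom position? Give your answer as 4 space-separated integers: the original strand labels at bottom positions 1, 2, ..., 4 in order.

Gen 1 (s3): strand 3 crosses over strand 4. Perm now: [1 2 4 3]
Gen 2 (s3^-1): strand 4 crosses under strand 3. Perm now: [1 2 3 4]
Gen 3 (s3^-1): strand 3 crosses under strand 4. Perm now: [1 2 4 3]
Gen 4 (s3^-1): strand 4 crosses under strand 3. Perm now: [1 2 3 4]
Gen 5 (s3^-1): strand 3 crosses under strand 4. Perm now: [1 2 4 3]
Gen 6 (s3^-1): strand 4 crosses under strand 3. Perm now: [1 2 3 4]
Gen 7 (s1): strand 1 crosses over strand 2. Perm now: [2 1 3 4]
Gen 8 (s3): strand 3 crosses over strand 4. Perm now: [2 1 4 3]
Gen 9 (s1): strand 2 crosses over strand 1. Perm now: [1 2 4 3]

Answer: 1 2 4 3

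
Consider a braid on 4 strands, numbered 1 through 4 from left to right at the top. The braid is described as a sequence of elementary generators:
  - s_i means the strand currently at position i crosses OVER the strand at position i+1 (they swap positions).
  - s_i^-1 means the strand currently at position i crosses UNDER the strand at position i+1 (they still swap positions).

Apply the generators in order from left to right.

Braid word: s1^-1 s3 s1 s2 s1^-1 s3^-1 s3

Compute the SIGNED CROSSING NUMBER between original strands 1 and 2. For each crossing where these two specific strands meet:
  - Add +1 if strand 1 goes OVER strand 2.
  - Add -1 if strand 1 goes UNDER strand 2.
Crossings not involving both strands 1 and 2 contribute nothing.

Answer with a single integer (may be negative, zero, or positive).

Answer: -2

Derivation:
Gen 1: 1 under 2. Both 1&2? yes. Contrib: -1. Sum: -1
Gen 2: crossing 3x4. Both 1&2? no. Sum: -1
Gen 3: 2 over 1. Both 1&2? yes. Contrib: -1. Sum: -2
Gen 4: crossing 2x4. Both 1&2? no. Sum: -2
Gen 5: crossing 1x4. Both 1&2? no. Sum: -2
Gen 6: crossing 2x3. Both 1&2? no. Sum: -2
Gen 7: crossing 3x2. Both 1&2? no. Sum: -2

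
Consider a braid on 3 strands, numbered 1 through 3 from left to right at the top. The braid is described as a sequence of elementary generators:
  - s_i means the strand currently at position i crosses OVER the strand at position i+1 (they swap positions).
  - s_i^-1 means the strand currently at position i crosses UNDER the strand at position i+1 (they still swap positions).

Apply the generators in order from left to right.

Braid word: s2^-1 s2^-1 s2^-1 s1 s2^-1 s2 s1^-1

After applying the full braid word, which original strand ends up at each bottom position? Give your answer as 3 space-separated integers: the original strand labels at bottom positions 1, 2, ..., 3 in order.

Gen 1 (s2^-1): strand 2 crosses under strand 3. Perm now: [1 3 2]
Gen 2 (s2^-1): strand 3 crosses under strand 2. Perm now: [1 2 3]
Gen 3 (s2^-1): strand 2 crosses under strand 3. Perm now: [1 3 2]
Gen 4 (s1): strand 1 crosses over strand 3. Perm now: [3 1 2]
Gen 5 (s2^-1): strand 1 crosses under strand 2. Perm now: [3 2 1]
Gen 6 (s2): strand 2 crosses over strand 1. Perm now: [3 1 2]
Gen 7 (s1^-1): strand 3 crosses under strand 1. Perm now: [1 3 2]

Answer: 1 3 2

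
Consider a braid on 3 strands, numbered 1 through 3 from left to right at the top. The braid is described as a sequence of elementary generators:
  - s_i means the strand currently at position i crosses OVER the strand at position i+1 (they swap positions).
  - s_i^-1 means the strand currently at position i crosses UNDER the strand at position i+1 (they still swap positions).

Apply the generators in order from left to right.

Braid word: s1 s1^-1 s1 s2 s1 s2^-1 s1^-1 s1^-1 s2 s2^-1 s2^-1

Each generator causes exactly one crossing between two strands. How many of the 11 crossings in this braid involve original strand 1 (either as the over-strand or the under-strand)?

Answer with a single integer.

Gen 1: crossing 1x2. Involves strand 1? yes. Count so far: 1
Gen 2: crossing 2x1. Involves strand 1? yes. Count so far: 2
Gen 3: crossing 1x2. Involves strand 1? yes. Count so far: 3
Gen 4: crossing 1x3. Involves strand 1? yes. Count so far: 4
Gen 5: crossing 2x3. Involves strand 1? no. Count so far: 4
Gen 6: crossing 2x1. Involves strand 1? yes. Count so far: 5
Gen 7: crossing 3x1. Involves strand 1? yes. Count so far: 6
Gen 8: crossing 1x3. Involves strand 1? yes. Count so far: 7
Gen 9: crossing 1x2. Involves strand 1? yes. Count so far: 8
Gen 10: crossing 2x1. Involves strand 1? yes. Count so far: 9
Gen 11: crossing 1x2. Involves strand 1? yes. Count so far: 10

Answer: 10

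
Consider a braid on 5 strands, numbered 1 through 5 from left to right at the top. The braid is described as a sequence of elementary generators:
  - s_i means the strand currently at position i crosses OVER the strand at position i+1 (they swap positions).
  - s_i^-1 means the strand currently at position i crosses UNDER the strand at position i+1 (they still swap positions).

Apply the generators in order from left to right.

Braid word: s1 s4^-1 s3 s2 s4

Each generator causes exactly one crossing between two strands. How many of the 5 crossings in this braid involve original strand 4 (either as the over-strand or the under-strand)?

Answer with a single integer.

Gen 1: crossing 1x2. Involves strand 4? no. Count so far: 0
Gen 2: crossing 4x5. Involves strand 4? yes. Count so far: 1
Gen 3: crossing 3x5. Involves strand 4? no. Count so far: 1
Gen 4: crossing 1x5. Involves strand 4? no. Count so far: 1
Gen 5: crossing 3x4. Involves strand 4? yes. Count so far: 2

Answer: 2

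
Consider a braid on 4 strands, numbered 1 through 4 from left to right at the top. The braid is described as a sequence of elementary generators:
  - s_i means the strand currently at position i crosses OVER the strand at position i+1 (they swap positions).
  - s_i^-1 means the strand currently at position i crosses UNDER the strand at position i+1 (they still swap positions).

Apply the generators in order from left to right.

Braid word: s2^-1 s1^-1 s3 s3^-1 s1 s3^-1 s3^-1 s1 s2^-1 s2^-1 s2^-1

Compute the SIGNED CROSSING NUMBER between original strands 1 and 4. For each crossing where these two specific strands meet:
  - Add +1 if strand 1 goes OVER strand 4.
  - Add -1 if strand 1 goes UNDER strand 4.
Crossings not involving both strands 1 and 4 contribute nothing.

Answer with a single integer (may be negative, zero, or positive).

Answer: 0

Derivation:
Gen 1: crossing 2x3. Both 1&4? no. Sum: 0
Gen 2: crossing 1x3. Both 1&4? no. Sum: 0
Gen 3: crossing 2x4. Both 1&4? no. Sum: 0
Gen 4: crossing 4x2. Both 1&4? no. Sum: 0
Gen 5: crossing 3x1. Both 1&4? no. Sum: 0
Gen 6: crossing 2x4. Both 1&4? no. Sum: 0
Gen 7: crossing 4x2. Both 1&4? no. Sum: 0
Gen 8: crossing 1x3. Both 1&4? no. Sum: 0
Gen 9: crossing 1x2. Both 1&4? no. Sum: 0
Gen 10: crossing 2x1. Both 1&4? no. Sum: 0
Gen 11: crossing 1x2. Both 1&4? no. Sum: 0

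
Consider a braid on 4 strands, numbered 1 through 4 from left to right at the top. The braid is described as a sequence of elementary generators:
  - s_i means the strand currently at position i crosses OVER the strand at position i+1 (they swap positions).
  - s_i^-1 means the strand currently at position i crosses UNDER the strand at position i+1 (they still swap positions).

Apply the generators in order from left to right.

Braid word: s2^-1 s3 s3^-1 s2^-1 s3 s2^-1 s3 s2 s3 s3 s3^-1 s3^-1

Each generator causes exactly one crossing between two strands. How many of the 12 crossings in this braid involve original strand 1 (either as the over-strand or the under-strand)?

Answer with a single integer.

Gen 1: crossing 2x3. Involves strand 1? no. Count so far: 0
Gen 2: crossing 2x4. Involves strand 1? no. Count so far: 0
Gen 3: crossing 4x2. Involves strand 1? no. Count so far: 0
Gen 4: crossing 3x2. Involves strand 1? no. Count so far: 0
Gen 5: crossing 3x4. Involves strand 1? no. Count so far: 0
Gen 6: crossing 2x4. Involves strand 1? no. Count so far: 0
Gen 7: crossing 2x3. Involves strand 1? no. Count so far: 0
Gen 8: crossing 4x3. Involves strand 1? no. Count so far: 0
Gen 9: crossing 4x2. Involves strand 1? no. Count so far: 0
Gen 10: crossing 2x4. Involves strand 1? no. Count so far: 0
Gen 11: crossing 4x2. Involves strand 1? no. Count so far: 0
Gen 12: crossing 2x4. Involves strand 1? no. Count so far: 0

Answer: 0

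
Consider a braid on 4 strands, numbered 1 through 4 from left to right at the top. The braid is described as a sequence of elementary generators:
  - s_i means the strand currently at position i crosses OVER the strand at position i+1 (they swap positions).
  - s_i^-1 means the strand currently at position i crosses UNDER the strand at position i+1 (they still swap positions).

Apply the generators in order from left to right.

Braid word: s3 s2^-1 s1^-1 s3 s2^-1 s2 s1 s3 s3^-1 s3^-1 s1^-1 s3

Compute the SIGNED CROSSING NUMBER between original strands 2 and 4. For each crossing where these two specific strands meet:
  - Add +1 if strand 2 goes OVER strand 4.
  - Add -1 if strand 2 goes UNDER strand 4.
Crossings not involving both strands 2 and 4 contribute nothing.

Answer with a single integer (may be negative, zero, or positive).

Gen 1: crossing 3x4. Both 2&4? no. Sum: 0
Gen 2: 2 under 4. Both 2&4? yes. Contrib: -1. Sum: -1
Gen 3: crossing 1x4. Both 2&4? no. Sum: -1
Gen 4: crossing 2x3. Both 2&4? no. Sum: -1
Gen 5: crossing 1x3. Both 2&4? no. Sum: -1
Gen 6: crossing 3x1. Both 2&4? no. Sum: -1
Gen 7: crossing 4x1. Both 2&4? no. Sum: -1
Gen 8: crossing 3x2. Both 2&4? no. Sum: -1
Gen 9: crossing 2x3. Both 2&4? no. Sum: -1
Gen 10: crossing 3x2. Both 2&4? no. Sum: -1
Gen 11: crossing 1x4. Both 2&4? no. Sum: -1
Gen 12: crossing 2x3. Both 2&4? no. Sum: -1

Answer: -1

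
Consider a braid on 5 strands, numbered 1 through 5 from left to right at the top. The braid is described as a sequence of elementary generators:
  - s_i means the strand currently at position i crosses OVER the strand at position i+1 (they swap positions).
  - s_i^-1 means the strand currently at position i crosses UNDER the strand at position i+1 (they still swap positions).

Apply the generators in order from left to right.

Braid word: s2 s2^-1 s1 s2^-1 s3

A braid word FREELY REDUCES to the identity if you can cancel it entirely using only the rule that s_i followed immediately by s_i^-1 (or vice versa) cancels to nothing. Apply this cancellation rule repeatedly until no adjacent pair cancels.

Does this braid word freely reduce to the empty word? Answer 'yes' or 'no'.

Gen 1 (s2): push. Stack: [s2]
Gen 2 (s2^-1): cancels prior s2. Stack: []
Gen 3 (s1): push. Stack: [s1]
Gen 4 (s2^-1): push. Stack: [s1 s2^-1]
Gen 5 (s3): push. Stack: [s1 s2^-1 s3]
Reduced word: s1 s2^-1 s3

Answer: no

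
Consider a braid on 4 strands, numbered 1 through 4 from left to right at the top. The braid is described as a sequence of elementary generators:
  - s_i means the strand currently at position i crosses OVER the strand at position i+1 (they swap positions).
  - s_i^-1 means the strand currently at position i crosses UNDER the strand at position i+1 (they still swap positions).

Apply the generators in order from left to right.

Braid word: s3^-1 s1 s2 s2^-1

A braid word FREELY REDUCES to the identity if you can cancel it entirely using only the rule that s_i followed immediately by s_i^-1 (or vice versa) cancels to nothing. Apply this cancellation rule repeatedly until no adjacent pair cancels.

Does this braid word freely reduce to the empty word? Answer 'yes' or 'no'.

Gen 1 (s3^-1): push. Stack: [s3^-1]
Gen 2 (s1): push. Stack: [s3^-1 s1]
Gen 3 (s2): push. Stack: [s3^-1 s1 s2]
Gen 4 (s2^-1): cancels prior s2. Stack: [s3^-1 s1]
Reduced word: s3^-1 s1

Answer: no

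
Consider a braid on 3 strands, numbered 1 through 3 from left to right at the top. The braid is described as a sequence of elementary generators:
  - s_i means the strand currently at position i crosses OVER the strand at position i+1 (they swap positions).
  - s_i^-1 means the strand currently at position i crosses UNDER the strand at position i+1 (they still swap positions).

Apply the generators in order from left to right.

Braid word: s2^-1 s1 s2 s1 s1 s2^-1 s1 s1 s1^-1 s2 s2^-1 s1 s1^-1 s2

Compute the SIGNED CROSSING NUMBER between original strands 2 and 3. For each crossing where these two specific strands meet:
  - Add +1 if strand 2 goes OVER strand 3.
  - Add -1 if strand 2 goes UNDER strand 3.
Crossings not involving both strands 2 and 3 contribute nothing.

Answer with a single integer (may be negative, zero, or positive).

Answer: -4

Derivation:
Gen 1: 2 under 3. Both 2&3? yes. Contrib: -1. Sum: -1
Gen 2: crossing 1x3. Both 2&3? no. Sum: -1
Gen 3: crossing 1x2. Both 2&3? no. Sum: -1
Gen 4: 3 over 2. Both 2&3? yes. Contrib: -1. Sum: -2
Gen 5: 2 over 3. Both 2&3? yes. Contrib: +1. Sum: -1
Gen 6: crossing 2x1. Both 2&3? no. Sum: -1
Gen 7: crossing 3x1. Both 2&3? no. Sum: -1
Gen 8: crossing 1x3. Both 2&3? no. Sum: -1
Gen 9: crossing 3x1. Both 2&3? no. Sum: -1
Gen 10: 3 over 2. Both 2&3? yes. Contrib: -1. Sum: -2
Gen 11: 2 under 3. Both 2&3? yes. Contrib: -1. Sum: -3
Gen 12: crossing 1x3. Both 2&3? no. Sum: -3
Gen 13: crossing 3x1. Both 2&3? no. Sum: -3
Gen 14: 3 over 2. Both 2&3? yes. Contrib: -1. Sum: -4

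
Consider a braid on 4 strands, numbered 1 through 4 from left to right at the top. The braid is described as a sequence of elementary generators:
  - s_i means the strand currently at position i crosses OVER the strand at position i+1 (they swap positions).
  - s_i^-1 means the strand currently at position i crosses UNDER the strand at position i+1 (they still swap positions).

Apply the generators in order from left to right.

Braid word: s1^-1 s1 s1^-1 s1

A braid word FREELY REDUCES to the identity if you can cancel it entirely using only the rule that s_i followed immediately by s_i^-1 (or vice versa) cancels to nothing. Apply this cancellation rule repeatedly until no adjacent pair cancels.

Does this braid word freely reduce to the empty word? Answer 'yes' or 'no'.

Gen 1 (s1^-1): push. Stack: [s1^-1]
Gen 2 (s1): cancels prior s1^-1. Stack: []
Gen 3 (s1^-1): push. Stack: [s1^-1]
Gen 4 (s1): cancels prior s1^-1. Stack: []
Reduced word: (empty)

Answer: yes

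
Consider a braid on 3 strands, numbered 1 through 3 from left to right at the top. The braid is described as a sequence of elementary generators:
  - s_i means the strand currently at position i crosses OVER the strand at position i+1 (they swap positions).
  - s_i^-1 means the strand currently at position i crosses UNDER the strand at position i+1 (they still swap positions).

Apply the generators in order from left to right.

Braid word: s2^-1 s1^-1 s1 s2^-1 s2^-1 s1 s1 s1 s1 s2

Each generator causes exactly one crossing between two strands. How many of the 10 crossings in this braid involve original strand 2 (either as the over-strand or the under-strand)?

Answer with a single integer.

Answer: 4

Derivation:
Gen 1: crossing 2x3. Involves strand 2? yes. Count so far: 1
Gen 2: crossing 1x3. Involves strand 2? no. Count so far: 1
Gen 3: crossing 3x1. Involves strand 2? no. Count so far: 1
Gen 4: crossing 3x2. Involves strand 2? yes. Count so far: 2
Gen 5: crossing 2x3. Involves strand 2? yes. Count so far: 3
Gen 6: crossing 1x3. Involves strand 2? no. Count so far: 3
Gen 7: crossing 3x1. Involves strand 2? no. Count so far: 3
Gen 8: crossing 1x3. Involves strand 2? no. Count so far: 3
Gen 9: crossing 3x1. Involves strand 2? no. Count so far: 3
Gen 10: crossing 3x2. Involves strand 2? yes. Count so far: 4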